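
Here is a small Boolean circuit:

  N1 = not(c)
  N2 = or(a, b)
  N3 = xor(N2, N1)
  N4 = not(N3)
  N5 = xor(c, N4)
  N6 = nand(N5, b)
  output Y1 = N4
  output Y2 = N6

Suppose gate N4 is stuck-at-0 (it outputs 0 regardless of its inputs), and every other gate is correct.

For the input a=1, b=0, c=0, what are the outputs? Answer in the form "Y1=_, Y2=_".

Propagate with N4 forced: N1=1, N2=1, N3=0, N4=0 [stuck-at-0], N5=0, N6=1.
So the outputs are Y1=0, Y2=1. (Without the fault they would be Y1=1, Y2=1.)

Y1=0, Y2=1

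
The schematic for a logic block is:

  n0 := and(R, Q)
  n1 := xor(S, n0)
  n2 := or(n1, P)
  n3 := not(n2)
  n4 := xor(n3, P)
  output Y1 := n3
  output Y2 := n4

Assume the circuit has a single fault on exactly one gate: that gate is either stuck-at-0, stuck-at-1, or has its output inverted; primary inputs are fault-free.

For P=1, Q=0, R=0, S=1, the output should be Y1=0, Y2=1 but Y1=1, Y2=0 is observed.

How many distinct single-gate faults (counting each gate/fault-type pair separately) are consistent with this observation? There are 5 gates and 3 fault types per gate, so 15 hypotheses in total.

4

Fault-free: n0=0, n1=1, n2=1, n3=0, n4=1 → Y1=0, Y2=1. Observed Y1=1, Y2=0.
  n0: none of the 3 fault types match ✗
  n1: none of the 3 fault types match ✗
  n2: stuck-at-0, inverted output ✓; others ✗
  n3: stuck-at-1, inverted output ✓; others ✗
  n4: none of the 3 fault types match ✗
Consistent faults: {n2 stuck-at-0, n2 inverted output, n3 stuck-at-1, n3 inverted output} — 4 in all.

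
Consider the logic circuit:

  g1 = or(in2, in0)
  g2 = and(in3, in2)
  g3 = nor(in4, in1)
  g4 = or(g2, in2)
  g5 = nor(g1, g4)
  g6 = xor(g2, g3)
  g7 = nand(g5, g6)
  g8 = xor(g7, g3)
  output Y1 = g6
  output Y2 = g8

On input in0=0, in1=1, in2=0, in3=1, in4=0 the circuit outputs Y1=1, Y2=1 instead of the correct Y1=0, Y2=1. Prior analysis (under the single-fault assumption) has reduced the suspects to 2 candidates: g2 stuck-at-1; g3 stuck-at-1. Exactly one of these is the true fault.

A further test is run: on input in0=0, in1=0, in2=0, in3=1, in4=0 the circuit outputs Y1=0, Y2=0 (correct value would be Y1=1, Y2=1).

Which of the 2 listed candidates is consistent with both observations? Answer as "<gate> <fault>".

g2 stuck-at-1

Evaluate each candidate on input in0=0, in1=0, in2=0, in3=1, in4=0:
  g2 stuck-at-1: g1=0, g2=1 [stuck-at-1], g3=1, g4=1, g5=0, g6=0, g7=1, g8=0 → Y1=0, Y2=0 — matches
  g3 stuck-at-1: g1=0, g2=0, g3=1 [stuck-at-1], g4=0, g5=1, g6=1, g7=0, g8=1 → Y1=1, Y2=1 — eliminated
Only g2 stuck-at-1 reproduces the observed Y1=0, Y2=0.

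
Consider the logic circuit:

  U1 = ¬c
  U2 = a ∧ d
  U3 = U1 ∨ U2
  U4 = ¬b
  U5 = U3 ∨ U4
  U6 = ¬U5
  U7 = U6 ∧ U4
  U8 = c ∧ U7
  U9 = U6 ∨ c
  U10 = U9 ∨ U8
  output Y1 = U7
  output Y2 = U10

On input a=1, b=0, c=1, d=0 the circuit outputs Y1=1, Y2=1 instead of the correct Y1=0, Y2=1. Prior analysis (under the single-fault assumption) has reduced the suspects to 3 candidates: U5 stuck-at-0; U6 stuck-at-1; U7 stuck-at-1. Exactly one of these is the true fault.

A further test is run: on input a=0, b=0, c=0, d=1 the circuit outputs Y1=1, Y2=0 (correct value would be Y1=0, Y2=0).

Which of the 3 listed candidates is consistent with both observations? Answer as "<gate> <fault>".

Evaluate each candidate on input a=0, b=0, c=0, d=1:
  U5 stuck-at-0: U1=1, U2=0, U3=1, U4=1, U5=0 [stuck-at-0], U6=1, U7=1, U8=0, U9=1, U10=1 → Y1=1, Y2=1 — eliminated
  U6 stuck-at-1: U1=1, U2=0, U3=1, U4=1, U5=1, U6=1 [stuck-at-1], U7=1, U8=0, U9=1, U10=1 → Y1=1, Y2=1 — eliminated
  U7 stuck-at-1: U1=1, U2=0, U3=1, U4=1, U5=1, U6=0, U7=1 [stuck-at-1], U8=0, U9=0, U10=0 → Y1=1, Y2=0 — matches
Only U7 stuck-at-1 reproduces the observed Y1=1, Y2=0.

U7 stuck-at-1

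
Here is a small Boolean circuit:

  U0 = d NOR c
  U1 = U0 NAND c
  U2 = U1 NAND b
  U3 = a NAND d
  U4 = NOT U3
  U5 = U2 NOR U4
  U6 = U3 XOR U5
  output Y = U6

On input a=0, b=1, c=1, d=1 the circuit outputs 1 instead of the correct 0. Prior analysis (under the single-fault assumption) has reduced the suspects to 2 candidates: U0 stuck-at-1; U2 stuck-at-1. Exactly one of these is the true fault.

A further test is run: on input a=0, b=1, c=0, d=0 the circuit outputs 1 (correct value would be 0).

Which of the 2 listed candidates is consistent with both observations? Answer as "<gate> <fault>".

U2 stuck-at-1

Evaluate each candidate on input a=0, b=1, c=0, d=0:
  U0 stuck-at-1: U0=1 [stuck-at-1], U1=1, U2=0, U3=1, U4=0, U5=1, U6=0 → 0 — eliminated
  U2 stuck-at-1: U0=1, U1=1, U2=1 [stuck-at-1], U3=1, U4=0, U5=0, U6=1 → 1 — matches
Only U2 stuck-at-1 reproduces the observed 1.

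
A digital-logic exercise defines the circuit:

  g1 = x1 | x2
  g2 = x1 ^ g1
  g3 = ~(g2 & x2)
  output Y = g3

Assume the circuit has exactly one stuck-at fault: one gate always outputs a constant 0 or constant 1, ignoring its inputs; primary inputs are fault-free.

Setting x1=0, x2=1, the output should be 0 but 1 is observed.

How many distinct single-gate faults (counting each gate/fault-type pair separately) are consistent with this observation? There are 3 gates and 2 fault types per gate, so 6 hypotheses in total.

3

Fault-free: g1=1, g2=1, g3=0 → 0. Observed 1.
  g1 stuck-at-0: output 1 ✓
  g1 stuck-at-1: output 0 ✗
  g2 stuck-at-0: output 1 ✓
  g2 stuck-at-1: output 0 ✗
  g3 stuck-at-0: output 0 ✗
  g3 stuck-at-1: output 1 ✓
Consistent faults: {g1 stuck-at-0, g2 stuck-at-0, g3 stuck-at-1} — 3 in all.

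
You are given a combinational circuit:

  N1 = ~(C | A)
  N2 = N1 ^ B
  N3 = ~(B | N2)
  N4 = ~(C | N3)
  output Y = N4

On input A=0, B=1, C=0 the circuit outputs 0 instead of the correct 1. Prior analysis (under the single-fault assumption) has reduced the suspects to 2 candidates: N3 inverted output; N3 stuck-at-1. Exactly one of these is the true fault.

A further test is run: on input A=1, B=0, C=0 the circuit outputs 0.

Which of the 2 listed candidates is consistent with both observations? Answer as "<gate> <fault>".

N3 stuck-at-1

Evaluate each candidate on input A=1, B=0, C=0:
  N3 inverted output: N1=0, N2=0, N3=0 [inverted output], N4=1 → 1 — eliminated
  N3 stuck-at-1: N1=0, N2=0, N3=1 [stuck-at-1], N4=0 → 0 — matches
Only N3 stuck-at-1 reproduces the observed 0.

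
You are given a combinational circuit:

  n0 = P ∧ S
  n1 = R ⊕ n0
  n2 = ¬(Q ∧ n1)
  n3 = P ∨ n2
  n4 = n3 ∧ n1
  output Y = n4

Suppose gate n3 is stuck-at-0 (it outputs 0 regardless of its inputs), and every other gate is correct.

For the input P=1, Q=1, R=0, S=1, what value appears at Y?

0

Propagate with n3 forced: n0=1, n1=1, n2=0, n3=0 [stuck-at-0], n4=0.
So Y = 0. (Without the fault it would be 1.)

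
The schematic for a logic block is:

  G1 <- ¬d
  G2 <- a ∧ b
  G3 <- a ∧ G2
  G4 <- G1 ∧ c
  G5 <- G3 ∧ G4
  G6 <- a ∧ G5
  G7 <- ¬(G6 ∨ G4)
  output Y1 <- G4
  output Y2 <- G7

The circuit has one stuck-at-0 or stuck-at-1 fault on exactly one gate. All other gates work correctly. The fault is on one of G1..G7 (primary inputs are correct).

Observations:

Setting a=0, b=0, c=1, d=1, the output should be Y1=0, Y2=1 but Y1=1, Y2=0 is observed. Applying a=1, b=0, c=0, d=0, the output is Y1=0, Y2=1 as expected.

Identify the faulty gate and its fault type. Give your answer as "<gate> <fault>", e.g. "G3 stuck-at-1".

G1 stuck-at-1

Fault-free values for test 1 (a=0, b=0, c=1, d=1): G1=0, G2=0, G3=0, G4=0, G5=0, G6=0, G7=1, giving Y1=0, Y2=1. Observed Y1=1, Y2=0.
Test 1: faults giving observed Y1=1, Y2=0 are {G1 stuck-at-1, G4 stuck-at-1}.
Test 2 (a=1, b=0, c=0, d=0): fault-free G1=1, G2=0, G3=0, G4=0, G5=0, G6=0, G7=1 → Y1=0, Y2=1; observed Y1=0, Y2=1. Eliminates G4 stuck-at-1.
Only G1 stuck-at-1 is consistent with every test.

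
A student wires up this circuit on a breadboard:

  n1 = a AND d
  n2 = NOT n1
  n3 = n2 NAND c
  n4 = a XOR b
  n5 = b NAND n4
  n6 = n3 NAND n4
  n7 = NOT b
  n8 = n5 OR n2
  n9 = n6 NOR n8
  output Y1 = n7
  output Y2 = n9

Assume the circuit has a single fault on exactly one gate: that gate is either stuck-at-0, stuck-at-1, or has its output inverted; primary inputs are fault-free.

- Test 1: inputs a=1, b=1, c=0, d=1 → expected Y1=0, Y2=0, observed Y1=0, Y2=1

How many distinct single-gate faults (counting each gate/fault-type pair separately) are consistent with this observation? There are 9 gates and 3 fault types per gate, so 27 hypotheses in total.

4

Fault-free: n1=1, n2=0, n3=1, n4=0, n5=1, n6=1, n7=0, n8=1, n9=0 → Y1=0, Y2=0. Observed Y1=0, Y2=1.
  n1: none of the 3 fault types match ✗
  n2: none of the 3 fault types match ✗
  n3: none of the 3 fault types match ✗
  n4: stuck-at-1, inverted output ✓; others ✗
  n5: none of the 3 fault types match ✗
  n6: none of the 3 fault types match ✗
  n7: none of the 3 fault types match ✗
  n8: none of the 3 fault types match ✗
  n9: stuck-at-1, inverted output ✓; others ✗
Consistent faults: {n4 stuck-at-1, n4 inverted output, n9 stuck-at-1, n9 inverted output} — 4 in all.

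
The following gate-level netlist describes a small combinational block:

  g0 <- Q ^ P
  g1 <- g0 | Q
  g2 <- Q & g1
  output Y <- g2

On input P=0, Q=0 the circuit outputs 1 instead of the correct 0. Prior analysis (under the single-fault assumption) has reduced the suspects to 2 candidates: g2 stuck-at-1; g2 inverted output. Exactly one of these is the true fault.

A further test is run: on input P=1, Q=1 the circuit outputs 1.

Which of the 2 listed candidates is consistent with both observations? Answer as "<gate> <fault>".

g2 stuck-at-1

Evaluate each candidate on input P=1, Q=1:
  g2 stuck-at-1: g0=0, g1=1, g2=1 [stuck-at-1] → 1 — matches
  g2 inverted output: g0=0, g1=1, g2=0 [inverted output] → 0 — eliminated
Only g2 stuck-at-1 reproduces the observed 1.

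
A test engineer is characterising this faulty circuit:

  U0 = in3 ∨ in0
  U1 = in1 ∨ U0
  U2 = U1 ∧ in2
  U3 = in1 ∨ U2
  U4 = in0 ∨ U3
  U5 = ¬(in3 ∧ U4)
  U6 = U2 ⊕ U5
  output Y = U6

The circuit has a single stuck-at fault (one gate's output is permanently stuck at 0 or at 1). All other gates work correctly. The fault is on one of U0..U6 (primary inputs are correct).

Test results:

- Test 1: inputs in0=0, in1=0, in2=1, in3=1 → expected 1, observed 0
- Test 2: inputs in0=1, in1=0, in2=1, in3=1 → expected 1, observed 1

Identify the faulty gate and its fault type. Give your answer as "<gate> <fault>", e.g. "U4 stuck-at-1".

Fault-free values for test 1 (in0=0, in1=0, in2=1, in3=1): U0=1, U1=1, U2=1, U3=1, U4=1, U5=0, U6=1, giving Y=1. Observed 0.
Test 1: faults giving observed 0 are {U3 stuck-at-0, U4 stuck-at-0, U5 stuck-at-1, U6 stuck-at-0}.
Test 2 (in0=1, in1=0, in2=1, in3=1): fault-free U0=1, U1=1, U2=1, U3=1, U4=1, U5=0, U6=1 → 1; observed 1. Eliminates U4 stuck-at-0, U5 stuck-at-1, U6 stuck-at-0.
Only U3 stuck-at-0 is consistent with every test.

U3 stuck-at-0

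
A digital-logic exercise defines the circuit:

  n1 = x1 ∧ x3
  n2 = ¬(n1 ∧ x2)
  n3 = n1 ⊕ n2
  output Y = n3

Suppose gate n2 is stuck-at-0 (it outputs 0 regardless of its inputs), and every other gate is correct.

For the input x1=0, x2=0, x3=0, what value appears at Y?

0

Propagate with n2 forced: n1=0, n2=0 [stuck-at-0], n3=0.
So Y = 0. (Without the fault it would be 1.)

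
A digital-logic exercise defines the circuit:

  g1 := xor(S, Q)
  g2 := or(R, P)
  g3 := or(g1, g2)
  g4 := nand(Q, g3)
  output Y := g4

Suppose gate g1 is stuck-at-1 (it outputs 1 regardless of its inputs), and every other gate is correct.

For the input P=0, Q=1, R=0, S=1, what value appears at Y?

Propagate with g1 forced: g1=1 [stuck-at-1], g2=0, g3=1, g4=0.
So Y = 0. (Without the fault it would be 1.)

0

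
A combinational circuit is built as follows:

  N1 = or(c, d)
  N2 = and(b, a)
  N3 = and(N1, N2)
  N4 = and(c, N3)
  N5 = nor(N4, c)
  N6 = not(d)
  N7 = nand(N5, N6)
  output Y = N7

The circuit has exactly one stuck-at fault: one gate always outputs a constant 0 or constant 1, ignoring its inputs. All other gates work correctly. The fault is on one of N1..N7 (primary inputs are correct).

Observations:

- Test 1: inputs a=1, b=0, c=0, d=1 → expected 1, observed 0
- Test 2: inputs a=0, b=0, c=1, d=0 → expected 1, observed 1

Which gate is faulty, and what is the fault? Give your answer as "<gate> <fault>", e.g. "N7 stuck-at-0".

Fault-free values for test 1 (a=1, b=0, c=0, d=1): N1=1, N2=0, N3=0, N4=0, N5=1, N6=0, N7=1, giving Y=1. Observed 0.
Test 1: faults giving observed 0 are {N6 stuck-at-1, N7 stuck-at-0}.
Test 2 (a=0, b=0, c=1, d=0): fault-free N1=1, N2=0, N3=0, N4=0, N5=0, N6=1, N7=1 → 1; observed 1. Eliminates N7 stuck-at-0.
Only N6 stuck-at-1 is consistent with every test.

N6 stuck-at-1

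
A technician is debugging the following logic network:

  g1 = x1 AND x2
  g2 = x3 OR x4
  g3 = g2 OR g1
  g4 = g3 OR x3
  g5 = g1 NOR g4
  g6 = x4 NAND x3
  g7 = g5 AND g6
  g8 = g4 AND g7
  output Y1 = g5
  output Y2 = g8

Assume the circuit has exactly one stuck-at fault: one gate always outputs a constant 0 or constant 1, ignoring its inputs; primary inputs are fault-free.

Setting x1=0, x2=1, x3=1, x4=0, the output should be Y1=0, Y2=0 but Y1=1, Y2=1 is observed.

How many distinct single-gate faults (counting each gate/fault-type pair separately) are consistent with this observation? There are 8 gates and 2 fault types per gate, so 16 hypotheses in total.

1

Fault-free: g1=0, g2=1, g3=1, g4=1, g5=0, g6=1, g7=0, g8=0 → Y1=0, Y2=0. Observed Y1=1, Y2=1.
  g1: none of the 2 fault types match ✗
  g2: none of the 2 fault types match ✗
  g3: none of the 2 fault types match ✗
  g4: none of the 2 fault types match ✗
  g5: stuck-at-1 ✓; others ✗
  g6: none of the 2 fault types match ✗
  g7: none of the 2 fault types match ✗
  g8: none of the 2 fault types match ✗
Consistent faults: {g5 stuck-at-1} — 1 in all.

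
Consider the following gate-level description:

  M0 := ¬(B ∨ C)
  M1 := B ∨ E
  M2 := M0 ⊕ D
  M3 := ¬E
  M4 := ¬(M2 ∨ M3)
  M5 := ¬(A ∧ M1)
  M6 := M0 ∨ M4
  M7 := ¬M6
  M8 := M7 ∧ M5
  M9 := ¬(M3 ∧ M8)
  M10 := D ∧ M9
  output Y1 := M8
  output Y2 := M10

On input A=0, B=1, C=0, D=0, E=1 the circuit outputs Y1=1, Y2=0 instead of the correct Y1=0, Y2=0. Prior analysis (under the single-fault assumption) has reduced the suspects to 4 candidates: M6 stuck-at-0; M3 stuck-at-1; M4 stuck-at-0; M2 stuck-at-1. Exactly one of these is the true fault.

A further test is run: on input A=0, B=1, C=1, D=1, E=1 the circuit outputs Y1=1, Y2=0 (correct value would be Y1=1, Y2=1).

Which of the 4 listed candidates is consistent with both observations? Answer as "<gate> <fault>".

M3 stuck-at-1

Evaluate each candidate on input A=0, B=1, C=1, D=1, E=1:
  M6 stuck-at-0: M0=0, M1=1, M2=1, M3=0, M4=0, M5=1, M6=0 [stuck-at-0], M7=1, M8=1, M9=1, M10=1 → Y1=1, Y2=1 — eliminated
  M3 stuck-at-1: M0=0, M1=1, M2=1, M3=1 [stuck-at-1], M4=0, M5=1, M6=0, M7=1, M8=1, M9=0, M10=0 → Y1=1, Y2=0 — matches
  M4 stuck-at-0: M0=0, M1=1, M2=1, M3=0, M4=0 [stuck-at-0], M5=1, M6=0, M7=1, M8=1, M9=1, M10=1 → Y1=1, Y2=1 — eliminated
  M2 stuck-at-1: M0=0, M1=1, M2=1 [stuck-at-1], M3=0, M4=0, M5=1, M6=0, M7=1, M8=1, M9=1, M10=1 → Y1=1, Y2=1 — eliminated
Only M3 stuck-at-1 reproduces the observed Y1=1, Y2=0.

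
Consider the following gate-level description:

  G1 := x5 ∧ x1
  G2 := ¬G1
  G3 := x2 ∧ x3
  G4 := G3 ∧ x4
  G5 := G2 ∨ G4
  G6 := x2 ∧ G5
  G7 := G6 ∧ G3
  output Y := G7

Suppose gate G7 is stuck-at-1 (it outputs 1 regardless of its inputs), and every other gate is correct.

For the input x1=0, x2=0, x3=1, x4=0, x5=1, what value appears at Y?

1

Propagate with G7 forced: G1=0, G2=1, G3=0, G4=0, G5=1, G6=0, G7=1 [stuck-at-1].
So Y = 1. (Without the fault it would be 0.)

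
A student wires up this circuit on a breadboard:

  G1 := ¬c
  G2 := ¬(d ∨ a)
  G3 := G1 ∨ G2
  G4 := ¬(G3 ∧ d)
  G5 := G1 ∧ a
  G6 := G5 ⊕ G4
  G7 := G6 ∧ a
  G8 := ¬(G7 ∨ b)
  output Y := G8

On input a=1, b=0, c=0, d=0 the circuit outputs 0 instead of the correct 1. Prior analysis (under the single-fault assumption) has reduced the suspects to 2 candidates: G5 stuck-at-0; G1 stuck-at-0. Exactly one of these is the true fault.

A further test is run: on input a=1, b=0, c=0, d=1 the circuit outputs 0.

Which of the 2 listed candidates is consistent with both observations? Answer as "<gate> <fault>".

Evaluate each candidate on input a=1, b=0, c=0, d=1:
  G5 stuck-at-0: G1=1, G2=0, G3=1, G4=0, G5=0 [stuck-at-0], G6=0, G7=0, G8=1 → 1 — eliminated
  G1 stuck-at-0: G1=0 [stuck-at-0], G2=0, G3=0, G4=1, G5=0, G6=1, G7=1, G8=0 → 0 — matches
Only G1 stuck-at-0 reproduces the observed 0.

G1 stuck-at-0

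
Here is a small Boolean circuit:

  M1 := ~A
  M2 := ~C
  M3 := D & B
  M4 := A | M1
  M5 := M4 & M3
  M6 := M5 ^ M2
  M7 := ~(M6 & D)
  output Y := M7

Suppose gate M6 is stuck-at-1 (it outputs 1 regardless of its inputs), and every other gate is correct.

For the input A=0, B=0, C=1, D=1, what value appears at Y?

0

Propagate with M6 forced: M1=1, M2=0, M3=0, M4=1, M5=0, M6=1 [stuck-at-1], M7=0.
So Y = 0. (Without the fault it would be 1.)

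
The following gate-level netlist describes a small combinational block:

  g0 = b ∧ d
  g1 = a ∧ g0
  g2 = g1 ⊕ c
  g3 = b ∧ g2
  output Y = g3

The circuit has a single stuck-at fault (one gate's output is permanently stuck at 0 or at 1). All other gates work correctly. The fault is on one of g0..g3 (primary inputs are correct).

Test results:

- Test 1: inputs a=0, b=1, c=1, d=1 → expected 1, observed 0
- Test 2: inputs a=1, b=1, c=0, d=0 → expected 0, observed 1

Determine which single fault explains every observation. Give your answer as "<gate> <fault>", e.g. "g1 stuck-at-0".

Fault-free values for test 1 (a=0, b=1, c=1, d=1): g0=1, g1=0, g2=1, g3=1, giving Y=1. Observed 0.
Test 1: faults giving observed 0 are {g1 stuck-at-1, g2 stuck-at-0, g3 stuck-at-0}.
Test 2 (a=1, b=1, c=0, d=0): fault-free g0=0, g1=0, g2=0, g3=0 → 0; observed 1. Eliminates g2 stuck-at-0, g3 stuck-at-0.
Only g1 stuck-at-1 is consistent with every test.

g1 stuck-at-1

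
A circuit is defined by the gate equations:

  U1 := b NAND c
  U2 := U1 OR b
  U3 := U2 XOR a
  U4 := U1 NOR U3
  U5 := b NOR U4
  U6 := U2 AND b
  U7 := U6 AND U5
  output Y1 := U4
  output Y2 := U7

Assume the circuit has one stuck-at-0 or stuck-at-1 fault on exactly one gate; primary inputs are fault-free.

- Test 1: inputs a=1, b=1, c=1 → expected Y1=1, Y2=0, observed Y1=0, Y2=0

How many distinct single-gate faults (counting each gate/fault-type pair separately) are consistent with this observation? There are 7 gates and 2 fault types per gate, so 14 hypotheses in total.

4

Fault-free: U1=0, U2=1, U3=0, U4=1, U5=0, U6=1, U7=0 → Y1=1, Y2=0. Observed Y1=0, Y2=0.
  U1 stuck-at-0: output Y1=1, Y2=0 ✗
  U1 stuck-at-1: output Y1=0, Y2=0 ✓
  U2 stuck-at-0: output Y1=0, Y2=0 ✓
  U2 stuck-at-1: output Y1=1, Y2=0 ✗
  U3 stuck-at-0: output Y1=1, Y2=0 ✗
  U3 stuck-at-1: output Y1=0, Y2=0 ✓
  U4 stuck-at-0: output Y1=0, Y2=0 ✓
  U4 stuck-at-1: output Y1=1, Y2=0 ✗
  U5 stuck-at-0: output Y1=1, Y2=0 ✗
  U5 stuck-at-1: output Y1=1, Y2=1 ✗
  U6 stuck-at-0: output Y1=1, Y2=0 ✗
  U6 stuck-at-1: output Y1=1, Y2=0 ✗
  U7 stuck-at-0: output Y1=1, Y2=0 ✗
  U7 stuck-at-1: output Y1=1, Y2=1 ✗
Consistent faults: {U1 stuck-at-1, U2 stuck-at-0, U3 stuck-at-1, U4 stuck-at-0} — 4 in all.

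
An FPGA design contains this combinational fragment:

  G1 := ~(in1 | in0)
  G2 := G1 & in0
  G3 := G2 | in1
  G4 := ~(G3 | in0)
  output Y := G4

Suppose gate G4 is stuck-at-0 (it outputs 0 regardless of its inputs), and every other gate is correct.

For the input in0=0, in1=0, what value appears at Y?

0

Propagate with G4 forced: G1=1, G2=0, G3=0, G4=0 [stuck-at-0].
So Y = 0. (Without the fault it would be 1.)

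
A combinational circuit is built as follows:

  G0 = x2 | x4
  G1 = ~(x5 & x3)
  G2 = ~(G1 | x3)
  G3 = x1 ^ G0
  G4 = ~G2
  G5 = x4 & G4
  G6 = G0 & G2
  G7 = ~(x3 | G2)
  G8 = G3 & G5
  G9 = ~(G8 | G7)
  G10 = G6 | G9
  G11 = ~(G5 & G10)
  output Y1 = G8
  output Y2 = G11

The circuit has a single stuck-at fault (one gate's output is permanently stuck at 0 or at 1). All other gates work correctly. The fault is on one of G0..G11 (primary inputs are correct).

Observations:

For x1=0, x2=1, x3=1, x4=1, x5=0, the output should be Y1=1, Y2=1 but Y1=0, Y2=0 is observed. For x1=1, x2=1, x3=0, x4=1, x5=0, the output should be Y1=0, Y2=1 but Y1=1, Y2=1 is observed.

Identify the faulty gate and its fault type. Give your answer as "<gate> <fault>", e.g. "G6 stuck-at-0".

G0 stuck-at-0

Fault-free values for test 1 (x1=0, x2=1, x3=1, x4=1, x5=0): G0=1, G1=1, G2=0, G3=1, G4=1, G5=1, G6=0, G7=0, G8=1, G9=0, G10=0, G11=1, giving Y1=1, Y2=1. Observed Y1=0, Y2=0.
Test 1: faults giving observed Y1=0, Y2=0 are {G0 stuck-at-0, G3 stuck-at-0, G8 stuck-at-0}.
Test 2 (x1=1, x2=1, x3=0, x4=1, x5=0): fault-free G0=1, G1=1, G2=0, G3=0, G4=1, G5=1, G6=0, G7=1, G8=0, G9=0, G10=0, G11=1 → Y1=0, Y2=1; observed Y1=1, Y2=1. Eliminates G3 stuck-at-0, G8 stuck-at-0.
Only G0 stuck-at-0 is consistent with every test.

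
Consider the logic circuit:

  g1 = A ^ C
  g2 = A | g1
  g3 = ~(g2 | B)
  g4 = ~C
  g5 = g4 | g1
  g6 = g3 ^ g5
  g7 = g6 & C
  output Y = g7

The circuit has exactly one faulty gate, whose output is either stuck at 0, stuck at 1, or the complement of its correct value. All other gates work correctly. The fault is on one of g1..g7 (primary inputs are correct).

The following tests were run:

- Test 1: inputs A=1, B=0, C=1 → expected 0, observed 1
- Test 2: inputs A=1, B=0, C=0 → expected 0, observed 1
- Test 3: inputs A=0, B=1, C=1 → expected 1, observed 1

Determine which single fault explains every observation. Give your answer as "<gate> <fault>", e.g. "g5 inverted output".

g7 stuck-at-1

Fault-free values for test 1 (A=1, B=0, C=1): g1=0, g2=1, g3=0, g4=0, g5=0, g6=0, g7=0, giving Y=0. Observed 1.
Test 1: faults giving observed 1 are {g1 stuck-at-1, g1 inverted output, g2 stuck-at-0, g2 inverted output, g3 stuck-at-1, g3 inverted output, g4 stuck-at-1, g4 inverted output, g5 stuck-at-1, g5 inverted output, g6 stuck-at-1, g6 inverted output, g7 stuck-at-1, g7 inverted output}.
Test 2 (A=1, B=0, C=0): fault-free g1=1, g2=1, g3=0, g4=1, g5=1, g6=1, g7=0 → 0; observed 1. Eliminates g1 stuck-at-1, g1 inverted output, g2 stuck-at-0, g2 inverted output, g3 stuck-at-1, g3 inverted output, g4 stuck-at-1, g4 inverted output, g5 stuck-at-1, g5 inverted output, g6 stuck-at-1, g6 inverted output.
Test 3 (A=0, B=1, C=1): fault-free g1=1, g2=1, g3=0, g4=0, g5=1, g6=1, g7=1 → 1; observed 1. Eliminates g7 inverted output.
Only g7 stuck-at-1 is consistent with every test.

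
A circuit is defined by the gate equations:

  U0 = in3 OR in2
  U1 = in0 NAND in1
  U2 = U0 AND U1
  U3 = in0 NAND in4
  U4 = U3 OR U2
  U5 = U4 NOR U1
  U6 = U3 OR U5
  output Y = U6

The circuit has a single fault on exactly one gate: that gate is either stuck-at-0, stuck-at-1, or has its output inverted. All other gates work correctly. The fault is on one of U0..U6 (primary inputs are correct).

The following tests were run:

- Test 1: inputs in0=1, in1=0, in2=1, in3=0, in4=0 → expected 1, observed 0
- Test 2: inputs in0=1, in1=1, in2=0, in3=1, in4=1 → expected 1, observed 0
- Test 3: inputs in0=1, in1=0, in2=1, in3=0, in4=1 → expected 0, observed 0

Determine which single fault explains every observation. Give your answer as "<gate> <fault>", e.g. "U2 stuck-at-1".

Fault-free values for test 1 (in0=1, in1=0, in2=1, in3=0, in4=0): U0=1, U1=1, U2=1, U3=1, U4=1, U5=0, U6=1, giving Y=1. Observed 0.
Test 1: faults giving observed 0 are {U3 stuck-at-0, U3 inverted output, U6 stuck-at-0, U6 inverted output}.
Test 2 (in0=1, in1=1, in2=0, in3=1, in4=1): fault-free U0=1, U1=0, U2=0, U3=0, U4=0, U5=1, U6=1 → 1; observed 0. Eliminates U3 stuck-at-0, U3 inverted output.
Test 3 (in0=1, in1=0, in2=1, in3=0, in4=1): fault-free U0=1, U1=1, U2=1, U3=0, U4=1, U5=0, U6=0 → 0; observed 0. Eliminates U6 inverted output.
Only U6 stuck-at-0 is consistent with every test.

U6 stuck-at-0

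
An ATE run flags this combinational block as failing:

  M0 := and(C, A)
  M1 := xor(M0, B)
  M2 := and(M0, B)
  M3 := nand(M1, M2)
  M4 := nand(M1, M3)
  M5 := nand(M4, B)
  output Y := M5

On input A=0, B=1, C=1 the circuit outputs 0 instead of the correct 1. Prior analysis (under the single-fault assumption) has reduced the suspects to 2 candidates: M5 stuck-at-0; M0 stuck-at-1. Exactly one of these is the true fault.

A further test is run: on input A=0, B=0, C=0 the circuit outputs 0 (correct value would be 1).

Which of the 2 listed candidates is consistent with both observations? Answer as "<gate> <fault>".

M5 stuck-at-0

Evaluate each candidate on input A=0, B=0, C=0:
  M5 stuck-at-0: M0=0, M1=0, M2=0, M3=1, M4=1, M5=0 [stuck-at-0] → 0 — matches
  M0 stuck-at-1: M0=1 [stuck-at-1], M1=1, M2=0, M3=1, M4=0, M5=1 → 1 — eliminated
Only M5 stuck-at-0 reproduces the observed 0.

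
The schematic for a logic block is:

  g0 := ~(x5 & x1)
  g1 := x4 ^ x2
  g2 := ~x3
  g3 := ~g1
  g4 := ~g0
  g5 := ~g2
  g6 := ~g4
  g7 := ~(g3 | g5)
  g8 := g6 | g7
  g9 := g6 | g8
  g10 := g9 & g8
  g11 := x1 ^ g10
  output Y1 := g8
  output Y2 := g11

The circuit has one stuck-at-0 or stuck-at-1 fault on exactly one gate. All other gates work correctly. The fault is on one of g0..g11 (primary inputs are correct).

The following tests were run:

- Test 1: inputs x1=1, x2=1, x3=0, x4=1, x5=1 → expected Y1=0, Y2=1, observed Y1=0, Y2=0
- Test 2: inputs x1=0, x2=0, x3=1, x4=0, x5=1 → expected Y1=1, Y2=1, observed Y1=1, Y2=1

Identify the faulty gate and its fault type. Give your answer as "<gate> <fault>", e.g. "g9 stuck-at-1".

g10 stuck-at-1

Fault-free values for test 1 (x1=1, x2=1, x3=0, x4=1, x5=1): g0=0, g1=0, g2=1, g3=1, g4=1, g5=0, g6=0, g7=0, g8=0, g9=0, g10=0, g11=1, giving Y1=0, Y2=1. Observed Y1=0, Y2=0.
Test 1: faults giving observed Y1=0, Y2=0 are {g10 stuck-at-1, g11 stuck-at-0}.
Test 2 (x1=0, x2=0, x3=1, x4=0, x5=1): fault-free g0=1, g1=0, g2=0, g3=1, g4=0, g5=1, g6=1, g7=0, g8=1, g9=1, g10=1, g11=1 → Y1=1, Y2=1; observed Y1=1, Y2=1. Eliminates g11 stuck-at-0.
Only g10 stuck-at-1 is consistent with every test.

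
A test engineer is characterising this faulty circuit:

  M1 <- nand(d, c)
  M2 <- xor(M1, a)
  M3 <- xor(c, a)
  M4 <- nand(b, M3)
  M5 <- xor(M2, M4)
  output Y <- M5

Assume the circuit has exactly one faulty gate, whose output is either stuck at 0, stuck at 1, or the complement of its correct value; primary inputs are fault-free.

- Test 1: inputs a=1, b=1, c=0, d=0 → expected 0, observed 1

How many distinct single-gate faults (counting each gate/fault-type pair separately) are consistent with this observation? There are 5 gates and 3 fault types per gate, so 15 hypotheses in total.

10

Fault-free: M1=1, M2=0, M3=1, M4=0, M5=0 → 0. Observed 1.
  M1: stuck-at-0, inverted output ✓; others ✗
  M2: stuck-at-1, inverted output ✓; others ✗
  M3: stuck-at-0, inverted output ✓; others ✗
  M4: stuck-at-1, inverted output ✓; others ✗
  M5: stuck-at-1, inverted output ✓; others ✗
Consistent faults: {M1 stuck-at-0, M1 inverted output, M2 stuck-at-1, M2 inverted output, M3 stuck-at-0, M3 inverted output, M4 stuck-at-1, M4 inverted output, M5 stuck-at-1, M5 inverted output} — 10 in all.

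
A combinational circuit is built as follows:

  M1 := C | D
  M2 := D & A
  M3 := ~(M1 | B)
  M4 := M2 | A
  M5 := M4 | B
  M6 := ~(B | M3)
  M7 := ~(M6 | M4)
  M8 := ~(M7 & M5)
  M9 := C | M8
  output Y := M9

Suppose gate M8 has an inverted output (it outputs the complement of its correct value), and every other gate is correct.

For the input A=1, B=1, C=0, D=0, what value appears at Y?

0

Propagate with M8 forced: M1=0, M2=0, M3=0, M4=1, M5=1, M6=0, M7=0, M8=0 [inverted output], M9=0.
So Y = 0. (Without the fault it would be 1.)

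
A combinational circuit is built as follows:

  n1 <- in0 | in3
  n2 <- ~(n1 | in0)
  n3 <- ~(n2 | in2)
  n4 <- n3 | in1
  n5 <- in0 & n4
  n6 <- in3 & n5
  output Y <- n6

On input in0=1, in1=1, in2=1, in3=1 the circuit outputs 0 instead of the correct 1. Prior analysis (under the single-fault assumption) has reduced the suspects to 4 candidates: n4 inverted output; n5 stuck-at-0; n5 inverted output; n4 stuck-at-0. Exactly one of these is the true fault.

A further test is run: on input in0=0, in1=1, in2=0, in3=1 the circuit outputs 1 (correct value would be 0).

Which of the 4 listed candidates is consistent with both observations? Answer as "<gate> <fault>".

n5 inverted output

Evaluate each candidate on input in0=0, in1=1, in2=0, in3=1:
  n4 inverted output: n1=1, n2=0, n3=1, n4=0 [inverted output], n5=0, n6=0 → 0 — eliminated
  n5 stuck-at-0: n1=1, n2=0, n3=1, n4=1, n5=0 [stuck-at-0], n6=0 → 0 — eliminated
  n5 inverted output: n1=1, n2=0, n3=1, n4=1, n5=1 [inverted output], n6=1 → 1 — matches
  n4 stuck-at-0: n1=1, n2=0, n3=1, n4=0 [stuck-at-0], n5=0, n6=0 → 0 — eliminated
Only n5 inverted output reproduces the observed 1.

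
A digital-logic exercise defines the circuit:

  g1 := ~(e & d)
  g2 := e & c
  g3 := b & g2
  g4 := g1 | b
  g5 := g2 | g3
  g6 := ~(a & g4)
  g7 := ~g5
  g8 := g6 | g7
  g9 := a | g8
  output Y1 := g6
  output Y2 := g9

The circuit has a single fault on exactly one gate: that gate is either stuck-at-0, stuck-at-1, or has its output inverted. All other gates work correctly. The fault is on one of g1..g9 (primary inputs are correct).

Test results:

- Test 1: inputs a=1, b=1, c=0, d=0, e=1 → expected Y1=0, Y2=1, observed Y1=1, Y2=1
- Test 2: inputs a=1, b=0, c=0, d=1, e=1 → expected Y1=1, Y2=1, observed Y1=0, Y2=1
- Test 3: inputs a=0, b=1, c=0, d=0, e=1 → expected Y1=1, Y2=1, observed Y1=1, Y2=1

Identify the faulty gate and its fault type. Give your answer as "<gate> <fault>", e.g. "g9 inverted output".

Fault-free values for test 1 (a=1, b=1, c=0, d=0, e=1): g1=1, g2=0, g3=0, g4=1, g5=0, g6=0, g7=1, g8=1, g9=1, giving Y1=0, Y2=1. Observed Y1=1, Y2=1.
Test 1: faults giving observed Y1=1, Y2=1 are {g4 stuck-at-0, g4 inverted output, g6 stuck-at-1, g6 inverted output}.
Test 2 (a=1, b=0, c=0, d=1, e=1): fault-free g1=0, g2=0, g3=0, g4=0, g5=0, g6=1, g7=1, g8=1, g9=1 → Y1=1, Y2=1; observed Y1=0, Y2=1. Eliminates g4 stuck-at-0, g6 stuck-at-1.
Test 3 (a=0, b=1, c=0, d=0, e=1): fault-free g1=1, g2=0, g3=0, g4=1, g5=0, g6=1, g7=1, g8=1, g9=1 → Y1=1, Y2=1; observed Y1=1, Y2=1. Eliminates g6 inverted output.
Only g4 inverted output is consistent with every test.

g4 inverted output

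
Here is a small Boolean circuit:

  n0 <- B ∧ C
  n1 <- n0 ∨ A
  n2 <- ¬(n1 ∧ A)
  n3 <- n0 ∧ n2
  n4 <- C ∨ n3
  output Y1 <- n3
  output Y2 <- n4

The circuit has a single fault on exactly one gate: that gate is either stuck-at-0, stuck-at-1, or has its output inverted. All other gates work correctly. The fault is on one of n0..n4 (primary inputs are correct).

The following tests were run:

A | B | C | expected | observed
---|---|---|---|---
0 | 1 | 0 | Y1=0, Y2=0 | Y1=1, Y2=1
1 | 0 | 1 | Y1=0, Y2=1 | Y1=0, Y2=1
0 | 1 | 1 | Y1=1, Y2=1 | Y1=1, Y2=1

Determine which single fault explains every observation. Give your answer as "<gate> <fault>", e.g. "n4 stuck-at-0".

Fault-free values for test 1 (A=0, B=1, C=0): n0=0, n1=0, n2=1, n3=0, n4=0, giving Y1=0, Y2=0. Observed Y1=1, Y2=1.
Test 1: faults giving observed Y1=1, Y2=1 are {n0 stuck-at-1, n0 inverted output, n3 stuck-at-1, n3 inverted output}.
Test 2 (A=1, B=0, C=1): fault-free n0=0, n1=1, n2=0, n3=0, n4=1 → Y1=0, Y2=1; observed Y1=0, Y2=1. Eliminates n3 stuck-at-1, n3 inverted output.
Test 3 (A=0, B=1, C=1): fault-free n0=1, n1=1, n2=1, n3=1, n4=1 → Y1=1, Y2=1; observed Y1=1, Y2=1. Eliminates n0 inverted output.
Only n0 stuck-at-1 is consistent with every test.

n0 stuck-at-1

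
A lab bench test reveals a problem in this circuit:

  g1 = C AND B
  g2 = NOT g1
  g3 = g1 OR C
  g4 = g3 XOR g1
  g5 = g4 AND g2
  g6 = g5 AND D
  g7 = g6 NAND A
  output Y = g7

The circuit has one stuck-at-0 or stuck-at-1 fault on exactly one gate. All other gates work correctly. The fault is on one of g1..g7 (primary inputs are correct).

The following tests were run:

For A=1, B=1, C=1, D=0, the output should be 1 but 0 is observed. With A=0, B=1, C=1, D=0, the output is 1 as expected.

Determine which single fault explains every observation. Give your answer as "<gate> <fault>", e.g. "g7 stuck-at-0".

Fault-free values for test 1 (A=1, B=1, C=1, D=0): g1=1, g2=0, g3=1, g4=0, g5=0, g6=0, g7=1, giving Y=1. Observed 0.
Test 1: faults giving observed 0 are {g6 stuck-at-1, g7 stuck-at-0}.
Test 2 (A=0, B=1, C=1, D=0): fault-free g1=1, g2=0, g3=1, g4=0, g5=0, g6=0, g7=1 → 1; observed 1. Eliminates g7 stuck-at-0.
Only g6 stuck-at-1 is consistent with every test.

g6 stuck-at-1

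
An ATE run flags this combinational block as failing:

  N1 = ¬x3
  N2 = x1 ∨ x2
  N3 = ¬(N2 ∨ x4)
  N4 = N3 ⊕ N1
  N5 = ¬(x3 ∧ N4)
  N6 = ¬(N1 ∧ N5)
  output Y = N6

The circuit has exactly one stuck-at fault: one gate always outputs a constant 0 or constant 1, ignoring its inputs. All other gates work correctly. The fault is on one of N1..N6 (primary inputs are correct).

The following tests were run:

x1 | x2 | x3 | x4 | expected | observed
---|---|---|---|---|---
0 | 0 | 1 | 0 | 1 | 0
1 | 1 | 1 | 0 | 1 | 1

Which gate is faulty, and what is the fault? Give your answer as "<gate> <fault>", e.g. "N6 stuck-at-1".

N1 stuck-at-1

Fault-free values for test 1 (x1=0, x2=0, x3=1, x4=0): N1=0, N2=0, N3=1, N4=1, N5=0, N6=1, giving Y=1. Observed 0.
Test 1: faults giving observed 0 are {N1 stuck-at-1, N6 stuck-at-0}.
Test 2 (x1=1, x2=1, x3=1, x4=0): fault-free N1=0, N2=1, N3=0, N4=0, N5=1, N6=1 → 1; observed 1. Eliminates N6 stuck-at-0.
Only N1 stuck-at-1 is consistent with every test.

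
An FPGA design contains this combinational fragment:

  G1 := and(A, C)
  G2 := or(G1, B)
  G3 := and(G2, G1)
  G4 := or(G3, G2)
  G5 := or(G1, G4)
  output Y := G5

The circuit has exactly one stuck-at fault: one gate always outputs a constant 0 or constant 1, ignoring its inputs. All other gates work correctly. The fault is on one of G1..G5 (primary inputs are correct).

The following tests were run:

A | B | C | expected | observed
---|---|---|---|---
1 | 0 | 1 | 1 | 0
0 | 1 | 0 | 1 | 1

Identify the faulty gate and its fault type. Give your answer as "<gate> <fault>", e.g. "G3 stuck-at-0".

G1 stuck-at-0

Fault-free values for test 1 (A=1, B=0, C=1): G1=1, G2=1, G3=1, G4=1, G5=1, giving Y=1. Observed 0.
Test 1: faults giving observed 0 are {G1 stuck-at-0, G5 stuck-at-0}.
Test 2 (A=0, B=1, C=0): fault-free G1=0, G2=1, G3=0, G4=1, G5=1 → 1; observed 1. Eliminates G5 stuck-at-0.
Only G1 stuck-at-0 is consistent with every test.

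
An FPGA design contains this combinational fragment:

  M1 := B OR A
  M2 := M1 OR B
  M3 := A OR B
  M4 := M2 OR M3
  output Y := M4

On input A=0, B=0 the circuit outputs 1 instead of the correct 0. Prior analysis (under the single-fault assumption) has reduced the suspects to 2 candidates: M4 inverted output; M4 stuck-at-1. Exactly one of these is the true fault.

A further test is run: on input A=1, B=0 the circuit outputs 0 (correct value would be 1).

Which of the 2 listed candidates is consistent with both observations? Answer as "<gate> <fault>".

Evaluate each candidate on input A=1, B=0:
  M4 inverted output: M1=1, M2=1, M3=1, M4=0 [inverted output] → 0 — matches
  M4 stuck-at-1: M1=1, M2=1, M3=1, M4=1 [stuck-at-1] → 1 — eliminated
Only M4 inverted output reproduces the observed 0.

M4 inverted output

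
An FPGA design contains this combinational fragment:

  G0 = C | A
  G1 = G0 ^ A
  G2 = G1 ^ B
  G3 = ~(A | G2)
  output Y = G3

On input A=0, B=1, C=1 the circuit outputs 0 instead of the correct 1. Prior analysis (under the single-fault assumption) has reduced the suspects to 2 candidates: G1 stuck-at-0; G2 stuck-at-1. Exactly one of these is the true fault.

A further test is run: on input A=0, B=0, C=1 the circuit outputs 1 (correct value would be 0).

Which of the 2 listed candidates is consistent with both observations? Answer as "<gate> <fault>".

G1 stuck-at-0

Evaluate each candidate on input A=0, B=0, C=1:
  G1 stuck-at-0: G0=1, G1=0 [stuck-at-0], G2=0, G3=1 → 1 — matches
  G2 stuck-at-1: G0=1, G1=1, G2=1 [stuck-at-1], G3=0 → 0 — eliminated
Only G1 stuck-at-0 reproduces the observed 1.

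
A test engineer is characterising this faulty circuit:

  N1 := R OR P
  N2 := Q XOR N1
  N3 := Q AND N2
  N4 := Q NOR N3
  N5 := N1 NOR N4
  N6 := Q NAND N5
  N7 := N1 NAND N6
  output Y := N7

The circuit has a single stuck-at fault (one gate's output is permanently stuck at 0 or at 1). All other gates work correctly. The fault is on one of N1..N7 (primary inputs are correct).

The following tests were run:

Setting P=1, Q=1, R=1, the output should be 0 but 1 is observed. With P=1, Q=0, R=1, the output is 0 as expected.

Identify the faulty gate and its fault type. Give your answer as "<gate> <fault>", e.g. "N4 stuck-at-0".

N5 stuck-at-1

Fault-free values for test 1 (P=1, Q=1, R=1): N1=1, N2=0, N3=0, N4=0, N5=0, N6=1, N7=0, giving Y=0. Observed 1.
Test 1: faults giving observed 1 are {N1 stuck-at-0, N5 stuck-at-1, N6 stuck-at-0, N7 stuck-at-1}.
Test 2 (P=1, Q=0, R=1): fault-free N1=1, N2=1, N3=0, N4=1, N5=0, N6=1, N7=0 → 0; observed 0. Eliminates N1 stuck-at-0, N6 stuck-at-0, N7 stuck-at-1.
Only N5 stuck-at-1 is consistent with every test.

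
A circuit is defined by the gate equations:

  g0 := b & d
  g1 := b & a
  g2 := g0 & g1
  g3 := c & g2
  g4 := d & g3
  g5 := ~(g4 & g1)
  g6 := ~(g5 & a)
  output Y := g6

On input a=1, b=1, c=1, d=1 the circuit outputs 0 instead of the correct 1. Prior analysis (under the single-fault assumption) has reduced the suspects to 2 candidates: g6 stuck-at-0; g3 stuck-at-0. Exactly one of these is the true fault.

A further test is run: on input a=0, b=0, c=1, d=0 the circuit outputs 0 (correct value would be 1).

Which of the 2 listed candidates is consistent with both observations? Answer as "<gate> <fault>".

Evaluate each candidate on input a=0, b=0, c=1, d=0:
  g6 stuck-at-0: g0=0, g1=0, g2=0, g3=0, g4=0, g5=1, g6=0 [stuck-at-0] → 0 — matches
  g3 stuck-at-0: g0=0, g1=0, g2=0, g3=0 [stuck-at-0], g4=0, g5=1, g6=1 → 1 — eliminated
Only g6 stuck-at-0 reproduces the observed 0.

g6 stuck-at-0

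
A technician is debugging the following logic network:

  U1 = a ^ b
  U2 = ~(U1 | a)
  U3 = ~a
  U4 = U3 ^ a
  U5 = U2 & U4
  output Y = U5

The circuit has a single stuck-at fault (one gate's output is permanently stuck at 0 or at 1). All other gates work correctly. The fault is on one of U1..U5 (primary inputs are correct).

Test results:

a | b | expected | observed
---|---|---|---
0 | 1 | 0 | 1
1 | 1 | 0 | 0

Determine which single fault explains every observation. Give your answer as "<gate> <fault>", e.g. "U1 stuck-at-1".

U1 stuck-at-0

Fault-free values for test 1 (a=0, b=1): U1=1, U2=0, U3=1, U4=1, U5=0, giving Y=0. Observed 1.
Test 1: faults giving observed 1 are {U1 stuck-at-0, U2 stuck-at-1, U5 stuck-at-1}.
Test 2 (a=1, b=1): fault-free U1=0, U2=0, U3=0, U4=1, U5=0 → 0; observed 0. Eliminates U2 stuck-at-1, U5 stuck-at-1.
Only U1 stuck-at-0 is consistent with every test.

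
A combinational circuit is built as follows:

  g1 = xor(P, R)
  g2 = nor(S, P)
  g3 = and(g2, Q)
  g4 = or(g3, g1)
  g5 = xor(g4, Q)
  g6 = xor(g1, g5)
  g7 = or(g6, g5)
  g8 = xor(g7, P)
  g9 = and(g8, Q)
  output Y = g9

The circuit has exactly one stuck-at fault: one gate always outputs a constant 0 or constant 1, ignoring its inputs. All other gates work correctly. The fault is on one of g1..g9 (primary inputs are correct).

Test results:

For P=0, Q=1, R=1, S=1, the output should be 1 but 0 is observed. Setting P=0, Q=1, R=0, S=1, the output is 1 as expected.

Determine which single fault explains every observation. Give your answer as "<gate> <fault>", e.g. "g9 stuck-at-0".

g6 stuck-at-0

Fault-free values for test 1 (P=0, Q=1, R=1, S=1): g1=1, g2=0, g3=0, g4=1, g5=0, g6=1, g7=1, g8=1, g9=1, giving Y=1. Observed 0.
Test 1: faults giving observed 0 are {g6 stuck-at-0, g7 stuck-at-0, g8 stuck-at-0, g9 stuck-at-0}.
Test 2 (P=0, Q=1, R=0, S=1): fault-free g1=0, g2=0, g3=0, g4=0, g5=1, g6=1, g7=1, g8=1, g9=1 → 1; observed 1. Eliminates g7 stuck-at-0, g8 stuck-at-0, g9 stuck-at-0.
Only g6 stuck-at-0 is consistent with every test.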